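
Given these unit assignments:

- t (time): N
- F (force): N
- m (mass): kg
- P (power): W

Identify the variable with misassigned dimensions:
t

The variable t (time) should have units s, not N.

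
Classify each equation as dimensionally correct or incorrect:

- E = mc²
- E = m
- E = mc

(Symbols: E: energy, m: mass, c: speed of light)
Dimensionally correct: E = mc²
Dimensionally incorrect: E = m, E = mc
Ordered (correct first, then incorrect): E = mc², E = m, E = mc

- E = mc²: LHS [L^2 M T^-2], RHS [L^2 M T^-2] → correct ✓
- E = m: LHS [L^2 M T^-2], RHS [M] → incorrect ✗
- E = mc: LHS [L^2 M T^-2], RHS [L M T^-1] → incorrect ✗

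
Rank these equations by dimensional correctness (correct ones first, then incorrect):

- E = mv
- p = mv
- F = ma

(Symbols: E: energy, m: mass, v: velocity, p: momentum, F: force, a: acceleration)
Dimensionally correct: p = mv, F = ma
Dimensionally incorrect: E = mv
Ordered (correct first, then incorrect): p = mv, F = ma, E = mv

- E = mv: LHS [L^2 M T^-2], RHS [L M T^-1] → incorrect ✗
- p = mv: LHS [L M T^-1], RHS [L M T^-1] → correct ✓
- F = ma: LHS [L M T^-2], RHS [L M T^-2] → correct ✓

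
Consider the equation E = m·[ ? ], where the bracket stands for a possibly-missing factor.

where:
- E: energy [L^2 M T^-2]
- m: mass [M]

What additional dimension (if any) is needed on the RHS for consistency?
[L^2 T^-2] — velocity squared (e.g. v²)

E has dimensions [L^2 M T^-2]; m has dimensions [M].
The bracketed factor must supply [L^2 M T^-2] / [M] = [L^2 T^-2].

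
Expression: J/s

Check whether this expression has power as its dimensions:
Yes

The expression J/s has dimensions [L^2 M T^-3], which is exactly power [L^2 M T^-3].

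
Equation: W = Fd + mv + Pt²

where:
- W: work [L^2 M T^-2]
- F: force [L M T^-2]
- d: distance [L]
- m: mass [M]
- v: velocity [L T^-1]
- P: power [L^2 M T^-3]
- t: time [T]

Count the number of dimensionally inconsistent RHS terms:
2

LHS W: [L^2 M T^-2]
- Fd: [L^2 M T^-2] ✓
- mv: [L M T^-1] ✗
- Pt²: [L^2 M T^-1] ✗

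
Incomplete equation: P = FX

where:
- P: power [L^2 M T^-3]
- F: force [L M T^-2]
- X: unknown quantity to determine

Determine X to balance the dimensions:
X = v (velocity), dimensions [L T^-1]

P has dimensions [L^2 M T^-3]; the rest of the RHS (F) has dimensions [L M T^-2].
So X must have dimensions [L T^-1] — X = v (velocity).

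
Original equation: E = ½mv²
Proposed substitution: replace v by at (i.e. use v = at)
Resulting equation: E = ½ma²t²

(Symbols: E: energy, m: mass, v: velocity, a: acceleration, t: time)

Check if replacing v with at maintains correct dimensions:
Yes

[v] = [L T^-1] and [at] = [L T^-1]. These match, so the substitution replaces a quantity by one of the same dimensions and the result E = ½ma²t² has LHS [L^2 M T^-2] vs RHS [L^2 M T^-2] — still consistent.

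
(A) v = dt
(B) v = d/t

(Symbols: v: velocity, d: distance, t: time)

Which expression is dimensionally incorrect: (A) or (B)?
(A)

(A) v = dt: LHS [L T^-1], RHS [L T] ✗
(B) v = d/t: LHS [L T^-1], RHS [L T^-1] ✓

Expression (A) v = dt is dimensionally incorrect.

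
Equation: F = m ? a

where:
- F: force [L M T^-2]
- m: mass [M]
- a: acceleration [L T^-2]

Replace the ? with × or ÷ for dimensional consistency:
multiplication (×): F = m × a

F [L M T^-2]; m [M]; a [L T^-2].
m × a → [L M T^-2] ✓
m ÷ a → [L^-1 M T^2] ✗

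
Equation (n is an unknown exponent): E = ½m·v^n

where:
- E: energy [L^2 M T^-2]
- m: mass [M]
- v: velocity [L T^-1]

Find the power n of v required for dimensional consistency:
n = 2

E has dimensions [L^2 M T^-2]; v has dimensions [L T^-1].
The rest of the RHS has dimensions [M], so v^n must supply [L^2 T^-2].
With n = 2: ½m·v^2 has dimensions [L^2 M T^-2], matching the LHS ✓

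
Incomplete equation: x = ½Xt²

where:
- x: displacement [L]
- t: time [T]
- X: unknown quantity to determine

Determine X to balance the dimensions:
X = a (acceleration), dimensions [L T^-2]

x has dimensions [L]; the rest of the RHS (½ t²) has dimensions [T^2].
So X must have dimensions [L T^-2] — X = a (acceleration).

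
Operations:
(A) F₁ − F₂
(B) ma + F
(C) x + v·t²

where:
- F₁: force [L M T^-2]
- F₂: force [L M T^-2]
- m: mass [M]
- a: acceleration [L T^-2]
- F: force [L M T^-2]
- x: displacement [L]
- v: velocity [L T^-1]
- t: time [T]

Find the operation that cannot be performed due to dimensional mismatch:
(C) x + v·t²

(A) F₁ − F₂: F₁ [L M T^-2] and F₂ [L M T^-2] — same dimensions ✓
(B) ma + F: ma [L M T^-2] and F [L M T^-2] — same dimensions ✓
(C) x + v·t²: x [L] and v·t² [L T] — different dimensions cannot be added/subtracted ✗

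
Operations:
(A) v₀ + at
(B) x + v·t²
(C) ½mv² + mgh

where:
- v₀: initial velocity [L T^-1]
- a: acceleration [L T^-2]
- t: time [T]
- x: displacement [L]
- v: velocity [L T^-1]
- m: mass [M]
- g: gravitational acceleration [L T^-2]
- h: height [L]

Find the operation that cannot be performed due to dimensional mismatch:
(B) x + v·t²

(A) v₀ + at: v₀ [L T^-1] and at [L T^-1] — same dimensions ✓
(B) x + v·t²: x [L] and v·t² [L T] — different dimensions cannot be added/subtracted ✗
(C) ½mv² + mgh: ½mv² [L^2 M T^-2] and mgh [L^2 M T^-2] — same dimensions ✓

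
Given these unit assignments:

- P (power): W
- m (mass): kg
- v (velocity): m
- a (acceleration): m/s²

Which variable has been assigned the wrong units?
v

The variable v (velocity) should have units m/s, not m.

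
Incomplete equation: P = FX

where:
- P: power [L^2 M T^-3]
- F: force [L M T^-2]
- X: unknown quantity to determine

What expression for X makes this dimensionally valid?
X = v (velocity), dimensions [L T^-1]

P has dimensions [L^2 M T^-3]; the rest of the RHS (F) has dimensions [L M T^-2].
So X must have dimensions [L T^-1] — X = v (velocity).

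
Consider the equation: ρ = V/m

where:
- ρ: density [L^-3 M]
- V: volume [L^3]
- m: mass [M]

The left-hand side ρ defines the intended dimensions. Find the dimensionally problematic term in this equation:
The right-hand side term V/m

ρ has dimensions [L^-3 M], but V/m has dimensions [L^3 M^-1], so the term V/m is dimensionally wrong for ρ.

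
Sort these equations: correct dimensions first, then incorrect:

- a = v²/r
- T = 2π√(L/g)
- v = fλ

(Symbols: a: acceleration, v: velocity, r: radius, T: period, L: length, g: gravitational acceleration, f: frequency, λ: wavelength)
Dimensionally correct: a = v²/r, T = 2π√(L/g), v = fλ
Dimensionally incorrect: none
Ordered (correct first, then incorrect): a = v²/r, T = 2π√(L/g), v = fλ

- a = v²/r: LHS [L T^-2], RHS [L T^-2] → correct ✓
- T = 2π√(L/g): LHS [T], RHS [T] → correct ✓
- v = fλ: LHS [L T^-1], RHS [L T^-1] → correct ✓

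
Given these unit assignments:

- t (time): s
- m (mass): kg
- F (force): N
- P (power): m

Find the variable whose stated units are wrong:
P

The variable P (power) should have units W, not m.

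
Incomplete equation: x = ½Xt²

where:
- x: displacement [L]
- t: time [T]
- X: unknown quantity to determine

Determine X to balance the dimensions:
X = a (acceleration), dimensions [L T^-2]

x has dimensions [L]; the rest of the RHS (½ t²) has dimensions [T^2].
So X must have dimensions [L T^-2] — X = a (acceleration).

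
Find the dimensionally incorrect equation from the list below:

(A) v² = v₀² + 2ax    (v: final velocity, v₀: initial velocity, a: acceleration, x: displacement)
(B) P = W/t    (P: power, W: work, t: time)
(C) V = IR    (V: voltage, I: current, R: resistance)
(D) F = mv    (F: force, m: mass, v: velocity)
(D) F = mv

The equation (D) F = mv is dimensionally incorrect.

LHS (F): [L M T^-2]
RHS (mv): [L M T^-1] ✗

The dimensions do not match. The other three equations balance.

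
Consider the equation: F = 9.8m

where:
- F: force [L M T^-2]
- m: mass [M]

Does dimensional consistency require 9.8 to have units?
Yes

F has dimensions [L M T^-2], while m alone has dimensions [M]. For the equation to balance, the factor 9.8 must carry dimensions [L T^-2] — it is a dimensional constant (a numerical value of a physical quantity with its units suppressed), not a pure number.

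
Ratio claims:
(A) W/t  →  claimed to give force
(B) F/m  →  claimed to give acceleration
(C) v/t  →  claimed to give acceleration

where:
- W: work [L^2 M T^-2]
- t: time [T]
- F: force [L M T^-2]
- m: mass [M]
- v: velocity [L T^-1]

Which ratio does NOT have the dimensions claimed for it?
(A) W/t does not give force

(A) W/t: [L^2 M T^-3] ≠ force [L M T^-2] ✗
(B) F/m: [L T^-2] = acceleration [L T^-2] ✓
(C) v/t: [L T^-2] = acceleration [L T^-2] ✓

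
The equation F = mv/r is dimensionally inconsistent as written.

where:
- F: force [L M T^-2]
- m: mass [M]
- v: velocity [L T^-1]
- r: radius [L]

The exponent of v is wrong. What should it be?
The exponent of v should be 2: F = mv^2/r

The LHS F has dimensions [L M T^-2]; v has dimensions [L T^-1].
As written, the RHS mv/r (exponent 1 on v) has dimensions [M T^-1], which does not match.
With exponent 2, the RHS mv^2/r has dimensions [L M T^-2], matching the LHS.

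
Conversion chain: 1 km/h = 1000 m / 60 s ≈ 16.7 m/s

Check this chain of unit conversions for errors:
The chain is incorrect (it contains an error).

Incorrect: 1 h = 3600 s, not 60 s (1 km/h ≈ 0.278 m/s)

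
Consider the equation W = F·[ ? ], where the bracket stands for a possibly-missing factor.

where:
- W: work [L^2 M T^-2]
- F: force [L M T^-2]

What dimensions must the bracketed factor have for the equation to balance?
[L] — length (e.g. a distance d)

W has dimensions [L^2 M T^-2]; F has dimensions [L M T^-2].
The bracketed factor must supply [L^2 M T^-2] / [L M T^-2] = [L].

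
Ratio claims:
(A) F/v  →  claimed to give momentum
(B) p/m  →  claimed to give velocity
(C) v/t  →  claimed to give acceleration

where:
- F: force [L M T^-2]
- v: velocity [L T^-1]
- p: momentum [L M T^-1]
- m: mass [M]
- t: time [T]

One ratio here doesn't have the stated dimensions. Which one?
(A) F/v does not give momentum

(A) F/v: [M T^-1] ≠ momentum [L M T^-1] ✗
(B) p/m: [L T^-1] = velocity [L T^-1] ✓
(C) v/t: [L T^-2] = acceleration [L T^-2] ✓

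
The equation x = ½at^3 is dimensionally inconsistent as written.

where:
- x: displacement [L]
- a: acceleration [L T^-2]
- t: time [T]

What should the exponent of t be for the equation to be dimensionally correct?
The exponent of t should be 2: x = ½at^2

The LHS x has dimensions [L]; t has dimensions [T].
As written, the RHS ½at^3 (exponent 3 on t) has dimensions [L T], which does not match.
With exponent 2, the RHS ½at^2 has dimensions [L], matching the LHS.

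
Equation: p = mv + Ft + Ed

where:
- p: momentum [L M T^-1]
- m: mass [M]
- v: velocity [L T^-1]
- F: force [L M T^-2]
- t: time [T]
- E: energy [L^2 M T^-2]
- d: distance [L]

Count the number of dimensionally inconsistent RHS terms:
1

LHS p: [L M T^-1]
- mv: [L M T^-1] ✓
- Ft: [L M T^-1] ✓
- Ed: [L^3 M T^-2] ✗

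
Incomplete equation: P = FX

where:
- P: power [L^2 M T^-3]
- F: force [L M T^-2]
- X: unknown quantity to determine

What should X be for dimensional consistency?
X = v (velocity), dimensions [L T^-1]

P has dimensions [L^2 M T^-3]; the rest of the RHS (F) has dimensions [L M T^-2].
So X must have dimensions [L T^-1] — X = v (velocity).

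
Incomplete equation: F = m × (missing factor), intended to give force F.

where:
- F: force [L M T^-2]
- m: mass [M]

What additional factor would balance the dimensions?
a (acceleration), dimensions [L T^-2]

F has dimensions [L M T^-2] and m has dimensions [M].
The missing factor must have dimensions [L M T^-2] / [M] = [L T^-2], i.e. acceleration (a).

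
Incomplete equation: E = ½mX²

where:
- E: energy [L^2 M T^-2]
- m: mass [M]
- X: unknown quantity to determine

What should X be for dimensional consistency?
X = v (velocity), dimensions [L T^-1]

E has dimensions [L^2 M T^-2]; the rest of the RHS (½m) has dimensions [M].
So X² must have dimensions [L^2 T^-2], i.e. X has dimensions [L T^-1] — X = v (velocity).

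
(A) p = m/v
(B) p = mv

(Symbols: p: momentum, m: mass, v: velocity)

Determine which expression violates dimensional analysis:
(A)

(A) p = m/v: LHS [L M T^-1], RHS [L^-1 M T] ✗
(B) p = mv: LHS [L M T^-1], RHS [L M T^-1] ✓

Expression (A) p = m/v is dimensionally incorrect.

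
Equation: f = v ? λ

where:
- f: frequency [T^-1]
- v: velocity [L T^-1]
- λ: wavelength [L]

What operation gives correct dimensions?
division (÷): f = v ÷ λ

f [T^-1]; v [L T^-1]; λ [L].
v × λ → [L^2 T^-1] ✗
v ÷ λ → [T^-1] ✓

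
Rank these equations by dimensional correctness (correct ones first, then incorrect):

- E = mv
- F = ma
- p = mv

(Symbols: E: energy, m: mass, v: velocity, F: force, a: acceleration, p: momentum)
Dimensionally correct: F = ma, p = mv
Dimensionally incorrect: E = mv
Ordered (correct first, then incorrect): F = ma, p = mv, E = mv

- E = mv: LHS [L^2 M T^-2], RHS [L M T^-1] → incorrect ✗
- F = ma: LHS [L M T^-2], RHS [L M T^-2] → correct ✓
- p = mv: LHS [L M T^-1], RHS [L M T^-1] → correct ✓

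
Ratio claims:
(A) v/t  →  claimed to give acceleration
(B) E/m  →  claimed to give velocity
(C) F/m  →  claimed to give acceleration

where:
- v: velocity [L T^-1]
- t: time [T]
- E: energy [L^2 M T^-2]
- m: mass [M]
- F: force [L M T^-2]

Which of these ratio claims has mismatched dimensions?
(B) E/m does not give velocity

(A) v/t: [L T^-2] = acceleration [L T^-2] ✓
(B) E/m: [L^2 T^-2] ≠ velocity [L T^-1] ✗
(C) F/m: [L T^-2] = acceleration [L T^-2] ✓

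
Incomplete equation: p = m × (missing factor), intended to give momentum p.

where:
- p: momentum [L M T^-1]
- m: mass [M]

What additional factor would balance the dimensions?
v (velocity), dimensions [L T^-1]

p has dimensions [L M T^-1] and m has dimensions [M].
The missing factor must have dimensions [L M T^-1] / [M] = [L T^-1], i.e. velocity (v).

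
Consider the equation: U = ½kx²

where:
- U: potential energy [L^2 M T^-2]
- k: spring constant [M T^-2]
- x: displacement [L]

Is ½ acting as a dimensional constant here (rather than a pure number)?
No

U has dimensions [L^2 M T^-2] and kx² already has dimensions [L^2 M T^-2], so the equation balances without ½ contributing any dimensions. ½ is a pure (dimensionless) number; changing or removing it would not affect dimensional consistency.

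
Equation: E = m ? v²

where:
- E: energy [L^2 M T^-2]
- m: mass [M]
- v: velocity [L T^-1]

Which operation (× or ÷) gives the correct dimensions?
multiplication (×): E = m × v²

E [L^2 M T^-2]; m [M]; v² [L^2 T^-2].
m × v² → [L^2 M T^-2] ✓
m ÷ v² → [L^-2 M T^2] ✗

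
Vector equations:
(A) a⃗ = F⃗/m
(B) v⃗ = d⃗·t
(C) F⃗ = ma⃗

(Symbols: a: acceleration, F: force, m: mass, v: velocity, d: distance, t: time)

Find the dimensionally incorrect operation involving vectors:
(B) v⃗ = d⃗·t

(A) a⃗ = F⃗/m: LHS [L T^-2], RHS [L T^-2] ✓ — force (vector) divided by mass (scalar)
(B) v⃗ = d⃗·t: LHS [L T^-1], RHS [L T] ✗ — velocity is displacement per time; should be d⃗/t
(C) F⃗ = ma⃗: LHS [L M T^-2], RHS [L M T^-2] ✓ — Force and acceleration are vectors, mass is a scalar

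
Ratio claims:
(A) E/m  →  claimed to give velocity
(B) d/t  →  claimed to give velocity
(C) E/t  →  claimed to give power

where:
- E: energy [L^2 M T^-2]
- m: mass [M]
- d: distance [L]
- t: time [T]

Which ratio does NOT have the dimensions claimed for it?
(A) E/m does not give velocity

(A) E/m: [L^2 T^-2] ≠ velocity [L T^-1] ✗
(B) d/t: [L T^-1] = velocity [L T^-1] ✓
(C) E/t: [L^2 M T^-3] = power [L^2 M T^-3] ✓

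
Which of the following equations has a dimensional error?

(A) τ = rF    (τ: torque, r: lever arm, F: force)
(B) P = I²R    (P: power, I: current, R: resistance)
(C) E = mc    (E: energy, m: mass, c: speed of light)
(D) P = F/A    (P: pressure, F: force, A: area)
(C) E = mc

The equation (C) E = mc is dimensionally incorrect.

LHS (E): [L^2 M T^-2]
RHS (mc): [L M T^-1] ✗

The dimensions do not match. The other three equations balance.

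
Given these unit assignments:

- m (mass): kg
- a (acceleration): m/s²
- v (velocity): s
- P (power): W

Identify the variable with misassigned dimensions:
v

The variable v (velocity) should have units m/s, not s.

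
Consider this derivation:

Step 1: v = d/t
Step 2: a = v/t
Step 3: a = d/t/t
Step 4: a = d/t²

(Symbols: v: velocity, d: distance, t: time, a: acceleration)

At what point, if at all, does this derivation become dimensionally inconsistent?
No step introduces an error — all steps are dimensionally consistent.

Step 1: v = d/t → LHS [L T^-1], RHS [L T^-1] ✓
Step 2: a = v/t → LHS [L T^-2], RHS [L T^-2] ✓
Step 3: a = d/t/t → LHS [L T^-2], RHS [L T^-2] ✓
Step 4: a = d/t² → LHS [L T^-2], RHS [L T^-2] ✓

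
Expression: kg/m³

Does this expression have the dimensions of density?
Yes

The expression kg/m³ has dimensions [L^-3 M], which is exactly density [L^-3 M].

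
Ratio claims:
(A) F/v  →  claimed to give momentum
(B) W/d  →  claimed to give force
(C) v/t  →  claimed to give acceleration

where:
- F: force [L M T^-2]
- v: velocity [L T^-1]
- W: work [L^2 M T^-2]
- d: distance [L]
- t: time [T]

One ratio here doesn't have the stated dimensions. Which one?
(A) F/v does not give momentum

(A) F/v: [M T^-1] ≠ momentum [L M T^-1] ✗
(B) W/d: [L M T^-2] = force [L M T^-2] ✓
(C) v/t: [L T^-2] = acceleration [L T^-2] ✓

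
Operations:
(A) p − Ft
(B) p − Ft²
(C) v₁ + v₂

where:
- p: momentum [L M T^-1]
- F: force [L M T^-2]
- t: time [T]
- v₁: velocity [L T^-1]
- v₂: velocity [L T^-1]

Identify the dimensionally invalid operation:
(B) p − Ft²

(A) p − Ft: p [L M T^-1] and Ft [L M T^-1] — same dimensions ✓
(B) p − Ft²: p [L M T^-1] and Ft² [L M] — different dimensions cannot be added/subtracted ✗
(C) v₁ + v₂: v₁ [L T^-1] and v₂ [L T^-1] — same dimensions ✓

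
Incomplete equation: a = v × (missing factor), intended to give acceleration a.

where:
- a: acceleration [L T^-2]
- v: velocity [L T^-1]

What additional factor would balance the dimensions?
1/t (inverse time), dimensions [T^-1]

a has dimensions [L T^-2] and v has dimensions [L T^-1].
The missing factor must have dimensions [L T^-2] / [L T^-1] = [T^-1], i.e. inverse time (1/t).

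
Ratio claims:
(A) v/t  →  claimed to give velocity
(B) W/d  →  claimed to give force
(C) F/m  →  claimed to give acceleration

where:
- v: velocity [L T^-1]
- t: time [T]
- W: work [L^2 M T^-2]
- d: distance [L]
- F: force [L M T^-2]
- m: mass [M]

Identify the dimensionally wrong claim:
(A) v/t does not give velocity

(A) v/t: [L T^-2] ≠ velocity [L T^-1] ✗
(B) W/d: [L M T^-2] = force [L M T^-2] ✓
(C) F/m: [L T^-2] = acceleration [L T^-2] ✓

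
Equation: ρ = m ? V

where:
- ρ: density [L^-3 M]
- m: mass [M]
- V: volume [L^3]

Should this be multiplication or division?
division (÷): ρ = m ÷ V

ρ [L^-3 M]; m [M]; V [L^3].
m × V → [L^3 M] ✗
m ÷ V → [L^-3 M] ✓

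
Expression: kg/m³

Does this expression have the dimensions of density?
Yes

The expression kg/m³ has dimensions [L^-3 M], which is exactly density [L^-3 M].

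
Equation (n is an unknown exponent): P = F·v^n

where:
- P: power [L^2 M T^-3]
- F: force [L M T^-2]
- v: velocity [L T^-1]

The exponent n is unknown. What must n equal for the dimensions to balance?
n = 1

P has dimensions [L^2 M T^-3]; v has dimensions [L T^-1].
The rest of the RHS has dimensions [L M T^-2], so v^n must supply [L T^-1].
With n = 1: F·v^1 has dimensions [L^2 M T^-3], matching the LHS ✓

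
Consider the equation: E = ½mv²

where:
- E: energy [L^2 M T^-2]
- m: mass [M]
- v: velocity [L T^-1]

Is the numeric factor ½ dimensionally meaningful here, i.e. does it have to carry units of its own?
No

E has dimensions [L^2 M T^-2] and mv² already has dimensions [L^2 M T^-2], so the equation balances without ½ contributing any dimensions. ½ is a pure (dimensionless) number; changing or removing it would not affect dimensional consistency.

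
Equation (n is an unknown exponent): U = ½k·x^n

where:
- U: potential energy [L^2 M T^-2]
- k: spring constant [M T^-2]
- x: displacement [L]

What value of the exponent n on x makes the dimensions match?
n = 2

U has dimensions [L^2 M T^-2]; x has dimensions [L].
The rest of the RHS has dimensions [M T^-2], so x^n must supply [L^2].
With n = 2: ½k·x^2 has dimensions [L^2 M T^-2], matching the LHS ✓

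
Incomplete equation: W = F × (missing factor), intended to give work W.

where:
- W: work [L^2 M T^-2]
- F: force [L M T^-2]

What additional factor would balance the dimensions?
d (distance), dimensions [L]

W has dimensions [L^2 M T^-2] and F has dimensions [L M T^-2].
The missing factor must have dimensions [L^2 M T^-2] / [L M T^-2] = [L], i.e. distance (d).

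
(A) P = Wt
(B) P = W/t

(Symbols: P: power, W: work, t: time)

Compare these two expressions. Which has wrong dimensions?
(A)

(A) P = Wt: LHS [L^2 M T^-3], RHS [L^2 M T^-1] ✗
(B) P = W/t: LHS [L^2 M T^-3], RHS [L^2 M T^-3] ✓

Expression (A) P = Wt is dimensionally incorrect.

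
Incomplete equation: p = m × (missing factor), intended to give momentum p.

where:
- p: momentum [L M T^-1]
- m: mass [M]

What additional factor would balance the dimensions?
v (velocity), dimensions [L T^-1]

p has dimensions [L M T^-1] and m has dimensions [M].
The missing factor must have dimensions [L M T^-1] / [M] = [L T^-1], i.e. velocity (v).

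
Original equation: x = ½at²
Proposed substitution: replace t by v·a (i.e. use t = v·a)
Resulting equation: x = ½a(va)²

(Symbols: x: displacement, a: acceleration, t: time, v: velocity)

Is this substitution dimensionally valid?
No

[t] = [T] and [v·a] = [L^2 T^-3]. These differ, so the substitution replaces a quantity by one of different dimensions and the result x = ½a(va)² has LHS [L] vs RHS [L^5 T^-8] — inconsistent.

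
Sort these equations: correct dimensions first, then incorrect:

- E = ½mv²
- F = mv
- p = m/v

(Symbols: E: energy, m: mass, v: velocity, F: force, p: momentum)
Dimensionally correct: E = ½mv²
Dimensionally incorrect: F = mv, p = m/v
Ordered (correct first, then incorrect): E = ½mv², F = mv, p = m/v

- E = ½mv²: LHS [L^2 M T^-2], RHS [L^2 M T^-2] → correct ✓
- F = mv: LHS [L M T^-2], RHS [L M T^-1] → incorrect ✗
- p = m/v: LHS [L M T^-1], RHS [L^-1 M T] → incorrect ✗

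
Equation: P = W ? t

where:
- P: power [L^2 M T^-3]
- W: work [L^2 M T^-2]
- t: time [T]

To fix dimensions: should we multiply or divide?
division (÷): P = W ÷ t

P [L^2 M T^-3]; W [L^2 M T^-2]; t [T].
W × t → [L^2 M T^-1] ✗
W ÷ t → [L^2 M T^-3] ✓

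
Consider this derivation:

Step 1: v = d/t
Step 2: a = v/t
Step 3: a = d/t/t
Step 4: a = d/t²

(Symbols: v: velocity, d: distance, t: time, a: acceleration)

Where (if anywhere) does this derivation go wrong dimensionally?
No step introduces an error — all steps are dimensionally consistent.

Step 1: v = d/t → LHS [L T^-1], RHS [L T^-1] ✓
Step 2: a = v/t → LHS [L T^-2], RHS [L T^-2] ✓
Step 3: a = d/t/t → LHS [L T^-2], RHS [L T^-2] ✓
Step 4: a = d/t² → LHS [L T^-2], RHS [L T^-2] ✓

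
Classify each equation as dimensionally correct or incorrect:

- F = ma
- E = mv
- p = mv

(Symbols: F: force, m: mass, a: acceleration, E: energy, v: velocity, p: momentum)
Dimensionally correct: F = ma, p = mv
Dimensionally incorrect: E = mv
Ordered (correct first, then incorrect): F = ma, p = mv, E = mv

- F = ma: LHS [L M T^-2], RHS [L M T^-2] → correct ✓
- E = mv: LHS [L^2 M T^-2], RHS [L M T^-1] → incorrect ✗
- p = mv: LHS [L M T^-1], RHS [L M T^-1] → correct ✓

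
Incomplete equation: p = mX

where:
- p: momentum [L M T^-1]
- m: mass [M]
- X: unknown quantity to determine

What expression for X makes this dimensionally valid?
X = v (velocity), dimensions [L T^-1]

p has dimensions [L M T^-1]; the rest of the RHS (m) has dimensions [M].
So X must have dimensions [L T^-1] — X = v (velocity).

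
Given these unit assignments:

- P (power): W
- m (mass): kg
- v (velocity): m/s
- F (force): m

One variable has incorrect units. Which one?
F

The variable F (force) should have units N, not m.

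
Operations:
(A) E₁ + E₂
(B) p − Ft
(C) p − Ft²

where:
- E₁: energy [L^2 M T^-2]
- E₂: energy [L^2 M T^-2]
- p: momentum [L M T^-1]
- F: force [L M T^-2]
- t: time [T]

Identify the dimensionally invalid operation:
(C) p − Ft²

(A) E₁ + E₂: E₁ [L^2 M T^-2] and E₂ [L^2 M T^-2] — same dimensions ✓
(B) p − Ft: p [L M T^-1] and Ft [L M T^-1] — same dimensions ✓
(C) p − Ft²: p [L M T^-1] and Ft² [L M] — different dimensions cannot be added/subtracted ✗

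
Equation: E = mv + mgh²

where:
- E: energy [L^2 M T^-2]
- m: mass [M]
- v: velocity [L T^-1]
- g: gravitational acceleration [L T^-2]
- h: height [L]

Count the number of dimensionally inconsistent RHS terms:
2

LHS E: [L^2 M T^-2]
- mv: [L M T^-1] ✗
- mgh²: [L^3 M T^-2] ✗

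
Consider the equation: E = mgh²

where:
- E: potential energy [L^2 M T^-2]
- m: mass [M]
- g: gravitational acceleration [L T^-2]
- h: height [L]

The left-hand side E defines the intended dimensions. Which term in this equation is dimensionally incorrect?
The right-hand side term mgh²

E has dimensions [L^2 M T^-2], but mgh² has dimensions [L^3 M T^-2], so the term mgh² is dimensionally wrong for E.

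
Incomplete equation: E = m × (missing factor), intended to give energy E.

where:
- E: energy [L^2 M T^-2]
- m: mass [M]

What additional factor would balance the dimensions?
v² (velocity squared), dimensions [L^2 T^-2]

E has dimensions [L^2 M T^-2] and m has dimensions [M].
The missing factor must have dimensions [L^2 M T^-2] / [M] = [L^2 T^-2], i.e. velocity squared (v²).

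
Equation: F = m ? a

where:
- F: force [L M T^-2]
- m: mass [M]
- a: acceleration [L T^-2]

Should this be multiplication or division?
multiplication (×): F = m × a

F [L M T^-2]; m [M]; a [L T^-2].
m × a → [L M T^-2] ✓
m ÷ a → [L^-1 M T^2] ✗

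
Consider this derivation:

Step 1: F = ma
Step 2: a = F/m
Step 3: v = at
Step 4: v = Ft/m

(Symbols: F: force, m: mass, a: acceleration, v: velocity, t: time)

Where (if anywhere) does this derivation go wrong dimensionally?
No step introduces an error — all steps are dimensionally consistent.

Step 1: F = ma → LHS [L M T^-2], RHS [L M T^-2] ✓
Step 2: a = F/m → LHS [L T^-2], RHS [L T^-2] ✓
Step 3: v = at → LHS [L T^-1], RHS [L T^-1] ✓
Step 4: v = Ft/m → LHS [L T^-1], RHS [L T^-1] ✓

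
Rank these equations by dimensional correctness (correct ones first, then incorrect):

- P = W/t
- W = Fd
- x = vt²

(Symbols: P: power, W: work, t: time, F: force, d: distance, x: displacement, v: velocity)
Dimensionally correct: P = W/t, W = Fd
Dimensionally incorrect: x = vt²
Ordered (correct first, then incorrect): P = W/t, W = Fd, x = vt²

- P = W/t: LHS [L^2 M T^-3], RHS [L^2 M T^-3] → correct ✓
- W = Fd: LHS [L^2 M T^-2], RHS [L^2 M T^-2] → correct ✓
- x = vt²: LHS [L], RHS [L T] → incorrect ✗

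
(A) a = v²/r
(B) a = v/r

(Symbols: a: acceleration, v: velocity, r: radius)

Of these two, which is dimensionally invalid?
(B)

(A) a = v²/r: LHS [L T^-2], RHS [L T^-2] ✓
(B) a = v/r: LHS [L T^-2], RHS [T^-1] ✗

Expression (B) a = v/r is dimensionally incorrect.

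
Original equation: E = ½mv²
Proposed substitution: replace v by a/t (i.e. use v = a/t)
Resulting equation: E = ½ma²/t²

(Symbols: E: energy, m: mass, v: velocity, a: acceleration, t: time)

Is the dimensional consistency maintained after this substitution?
No

[v] = [L T^-1] and [a/t] = [L T^-3]. These differ, so the substitution replaces a quantity by one of different dimensions and the result E = ½ma²/t² has LHS [L^2 M T^-2] vs RHS [L^2 M T^-6] — inconsistent.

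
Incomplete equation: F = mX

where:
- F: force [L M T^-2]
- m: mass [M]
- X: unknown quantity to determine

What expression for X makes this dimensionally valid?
X = a (acceleration), dimensions [L T^-2]

F has dimensions [L M T^-2]; the rest of the RHS (m) has dimensions [M].
So X must have dimensions [L T^-2] — X = a (acceleration).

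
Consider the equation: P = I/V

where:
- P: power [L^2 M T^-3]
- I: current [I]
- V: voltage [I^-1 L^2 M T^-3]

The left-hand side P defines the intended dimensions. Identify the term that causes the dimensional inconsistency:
The right-hand side term I/V

P has dimensions [L^2 M T^-3], but I/V has dimensions [I^2 L^-2 M^-1 T^3], so the term I/V is dimensionally wrong for P.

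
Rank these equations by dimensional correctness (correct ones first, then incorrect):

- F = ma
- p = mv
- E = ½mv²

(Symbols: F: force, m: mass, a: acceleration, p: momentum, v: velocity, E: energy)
Dimensionally correct: F = ma, p = mv, E = ½mv²
Dimensionally incorrect: none
Ordered (correct first, then incorrect): F = ma, p = mv, E = ½mv²

- F = ma: LHS [L M T^-2], RHS [L M T^-2] → correct ✓
- p = mv: LHS [L M T^-1], RHS [L M T^-1] → correct ✓
- E = ½mv²: LHS [L^2 M T^-2], RHS [L^2 M T^-2] → correct ✓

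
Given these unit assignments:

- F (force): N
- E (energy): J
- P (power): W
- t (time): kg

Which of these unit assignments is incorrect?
t

The variable t (time) should have units s, not kg.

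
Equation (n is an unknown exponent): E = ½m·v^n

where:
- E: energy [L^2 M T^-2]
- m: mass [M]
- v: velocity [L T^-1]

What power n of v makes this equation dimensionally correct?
n = 2

E has dimensions [L^2 M T^-2]; v has dimensions [L T^-1].
The rest of the RHS has dimensions [M], so v^n must supply [L^2 T^-2].
With n = 2: ½m·v^2 has dimensions [L^2 M T^-2], matching the LHS ✓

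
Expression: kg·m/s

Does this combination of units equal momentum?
Yes

The expression kg·m/s has dimensions [L M T^-1], which is exactly momentum [L M T^-1].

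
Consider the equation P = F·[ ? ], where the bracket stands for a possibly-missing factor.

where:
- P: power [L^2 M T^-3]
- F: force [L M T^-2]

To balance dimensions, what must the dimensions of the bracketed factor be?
[L T^-1] — velocity (e.g. v)

P has dimensions [L^2 M T^-3]; F has dimensions [L M T^-2].
The bracketed factor must supply [L^2 M T^-3] / [L M T^-2] = [L T^-1].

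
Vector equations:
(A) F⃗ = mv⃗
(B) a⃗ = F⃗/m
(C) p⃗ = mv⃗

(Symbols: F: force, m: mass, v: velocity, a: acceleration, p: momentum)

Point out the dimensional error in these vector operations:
(A) F⃗ = mv⃗

(A) F⃗ = mv⃗: LHS [L M T^-2], RHS [L M T^-1] ✗ — mass times velocity is momentum, not force; should be ma⃗
(B) a⃗ = F⃗/m: LHS [L T^-2], RHS [L T^-2] ✓ — force (vector) divided by mass (scalar)
(C) p⃗ = mv⃗: LHS [L M T^-1], RHS [L M T^-1] ✓ — mass (scalar) times velocity (vector)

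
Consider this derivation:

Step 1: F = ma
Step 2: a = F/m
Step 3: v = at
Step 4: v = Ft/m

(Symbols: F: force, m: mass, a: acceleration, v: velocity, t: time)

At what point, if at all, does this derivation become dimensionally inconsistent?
No step introduces an error — all steps are dimensionally consistent.

Step 1: F = ma → LHS [L M T^-2], RHS [L M T^-2] ✓
Step 2: a = F/m → LHS [L T^-2], RHS [L T^-2] ✓
Step 3: v = at → LHS [L T^-1], RHS [L T^-1] ✓
Step 4: v = Ft/m → LHS [L T^-1], RHS [L T^-1] ✓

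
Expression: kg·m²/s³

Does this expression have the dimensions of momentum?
No

The expression kg·m²/s³ has dimensions [L^2 M T^-3], but momentum has dimensions [L M T^-1].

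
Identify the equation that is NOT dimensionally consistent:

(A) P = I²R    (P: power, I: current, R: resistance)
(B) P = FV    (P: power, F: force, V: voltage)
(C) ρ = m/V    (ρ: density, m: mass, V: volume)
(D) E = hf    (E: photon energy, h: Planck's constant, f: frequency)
(B) P = FV

The equation (B) P = FV is dimensionally incorrect.

LHS (P): [L^2 M T^-3]
RHS (FV): [I^-1 L^3 M^2 T^-5] ✗

The dimensions do not match. The other three equations balance.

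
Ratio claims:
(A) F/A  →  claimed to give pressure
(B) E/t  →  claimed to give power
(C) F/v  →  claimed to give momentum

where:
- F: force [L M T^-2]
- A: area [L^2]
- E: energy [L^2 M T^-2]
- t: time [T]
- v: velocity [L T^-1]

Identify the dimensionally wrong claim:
(C) F/v does not give momentum

(A) F/A: [L^-1 M T^-2] = pressure [L^-1 M T^-2] ✓
(B) E/t: [L^2 M T^-3] = power [L^2 M T^-3] ✓
(C) F/v: [M T^-1] ≠ momentum [L M T^-1] ✗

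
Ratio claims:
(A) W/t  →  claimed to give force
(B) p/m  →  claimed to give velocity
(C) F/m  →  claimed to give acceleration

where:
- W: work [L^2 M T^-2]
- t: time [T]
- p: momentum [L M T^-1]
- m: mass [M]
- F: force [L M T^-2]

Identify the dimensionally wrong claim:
(A) W/t does not give force

(A) W/t: [L^2 M T^-3] ≠ force [L M T^-2] ✗
(B) p/m: [L T^-1] = velocity [L T^-1] ✓
(C) F/m: [L T^-2] = acceleration [L T^-2] ✓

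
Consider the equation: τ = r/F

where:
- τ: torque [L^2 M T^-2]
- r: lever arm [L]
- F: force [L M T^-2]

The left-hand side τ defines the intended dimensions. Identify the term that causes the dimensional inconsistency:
The right-hand side term r/F

τ has dimensions [L^2 M T^-2], but r/F has dimensions [M^-1 T^2], so the term r/F is dimensionally wrong for τ.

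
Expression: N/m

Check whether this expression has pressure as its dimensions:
No

The expression N/m has dimensions [M T^-2], but pressure has dimensions [L^-1 M T^-2].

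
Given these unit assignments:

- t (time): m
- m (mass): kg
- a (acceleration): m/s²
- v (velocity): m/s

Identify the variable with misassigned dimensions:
t

The variable t (time) should have units s, not m.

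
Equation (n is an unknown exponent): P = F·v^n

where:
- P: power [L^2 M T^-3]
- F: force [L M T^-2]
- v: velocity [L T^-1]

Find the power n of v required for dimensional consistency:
n = 1

P has dimensions [L^2 M T^-3]; v has dimensions [L T^-1].
The rest of the RHS has dimensions [L M T^-2], so v^n must supply [L T^-1].
With n = 1: F·v^1 has dimensions [L^2 M T^-3], matching the LHS ✓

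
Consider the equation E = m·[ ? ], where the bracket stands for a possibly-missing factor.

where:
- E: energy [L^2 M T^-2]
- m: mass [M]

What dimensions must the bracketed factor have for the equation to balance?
[L^2 T^-2] — velocity squared (e.g. v²)

E has dimensions [L^2 M T^-2]; m has dimensions [M].
The bracketed factor must supply [L^2 M T^-2] / [M] = [L^2 T^-2].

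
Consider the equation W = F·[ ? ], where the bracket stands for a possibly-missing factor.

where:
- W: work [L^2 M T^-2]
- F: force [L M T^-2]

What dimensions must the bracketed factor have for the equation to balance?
[L] — length (e.g. a distance d)

W has dimensions [L^2 M T^-2]; F has dimensions [L M T^-2].
The bracketed factor must supply [L^2 M T^-2] / [L M T^-2] = [L].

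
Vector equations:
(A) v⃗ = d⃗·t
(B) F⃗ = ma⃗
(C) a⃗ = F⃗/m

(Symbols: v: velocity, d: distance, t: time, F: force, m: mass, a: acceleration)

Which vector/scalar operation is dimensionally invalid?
(A) v⃗ = d⃗·t

(A) v⃗ = d⃗·t: LHS [L T^-1], RHS [L T] ✗ — velocity is displacement per time; should be d⃗/t
(B) F⃗ = ma⃗: LHS [L M T^-2], RHS [L M T^-2] ✓ — Force and acceleration are vectors, mass is a scalar
(C) a⃗ = F⃗/m: LHS [L T^-2], RHS [L T^-2] ✓ — force (vector) divided by mass (scalar)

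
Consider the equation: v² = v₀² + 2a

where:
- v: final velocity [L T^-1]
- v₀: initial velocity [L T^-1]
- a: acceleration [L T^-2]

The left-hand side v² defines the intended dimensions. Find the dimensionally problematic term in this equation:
The term 2a

Checking each RHS term against the LHS:
- v₀²: [L^2 T^-2] — matches v² [L^2 T^-2] ✓
- 2a: [L T^-2] — does NOT match v² [L^2 T^-2] ✗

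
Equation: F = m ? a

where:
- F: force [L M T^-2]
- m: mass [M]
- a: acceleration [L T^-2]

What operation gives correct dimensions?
multiplication (×): F = m × a

F [L M T^-2]; m [M]; a [L T^-2].
m × a → [L M T^-2] ✓
m ÷ a → [L^-1 M T^2] ✗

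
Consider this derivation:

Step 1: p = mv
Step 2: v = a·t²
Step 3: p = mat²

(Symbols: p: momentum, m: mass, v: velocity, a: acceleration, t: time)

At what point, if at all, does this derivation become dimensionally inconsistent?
Step 2

Step 1: p = mv → LHS [L M T^-1], RHS [L M T^-1] ✓
Step 2: v = a·t² → LHS [L T^-1], RHS [L] ✗

The first dimensional inconsistency appears in step 2: v = a·t²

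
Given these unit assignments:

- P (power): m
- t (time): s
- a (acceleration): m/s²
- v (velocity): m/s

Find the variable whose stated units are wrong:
P

The variable P (power) should have units W, not m.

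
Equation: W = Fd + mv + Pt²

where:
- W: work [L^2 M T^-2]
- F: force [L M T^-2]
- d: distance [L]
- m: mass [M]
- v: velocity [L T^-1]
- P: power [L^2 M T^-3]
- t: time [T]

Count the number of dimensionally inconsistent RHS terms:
2

LHS W: [L^2 M T^-2]
- Fd: [L^2 M T^-2] ✓
- mv: [L M T^-1] ✗
- Pt²: [L^2 M T^-1] ✗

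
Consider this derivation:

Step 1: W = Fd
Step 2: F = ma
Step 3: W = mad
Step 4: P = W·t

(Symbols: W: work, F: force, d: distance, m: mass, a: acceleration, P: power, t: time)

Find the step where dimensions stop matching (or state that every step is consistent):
Step 4

Step 1: W = Fd → LHS [L^2 M T^-2], RHS [L^2 M T^-2] ✓
Step 2: F = ma → LHS [L M T^-2], RHS [L M T^-2] ✓
Step 3: W = mad → LHS [L^2 M T^-2], RHS [L^2 M T^-2] ✓
Step 4: P = W·t → LHS [L^2 M T^-3], RHS [L^2 M T^-1] ✗

The first dimensional inconsistency appears in step 4: P = W·t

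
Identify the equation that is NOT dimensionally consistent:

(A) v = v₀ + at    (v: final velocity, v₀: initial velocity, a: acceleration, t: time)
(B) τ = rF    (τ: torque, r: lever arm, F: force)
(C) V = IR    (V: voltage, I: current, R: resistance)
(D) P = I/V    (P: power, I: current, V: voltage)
(D) P = I/V

The equation (D) P = I/V is dimensionally incorrect.

LHS (P): [L^2 M T^-3]
RHS (I/V): [I^2 L^-2 M^-1 T^3] ✗

The dimensions do not match. The other three equations balance.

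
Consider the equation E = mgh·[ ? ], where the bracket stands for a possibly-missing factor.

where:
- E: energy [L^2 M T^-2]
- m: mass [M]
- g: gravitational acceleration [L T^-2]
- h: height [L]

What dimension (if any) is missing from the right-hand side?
Nothing is missing — the bracketed factor must be dimensionless.

E has dimensions [L^2 M T^-2] and mgh already has dimensions [L^2 M T^-2], so E = mgh is dimensionally complete.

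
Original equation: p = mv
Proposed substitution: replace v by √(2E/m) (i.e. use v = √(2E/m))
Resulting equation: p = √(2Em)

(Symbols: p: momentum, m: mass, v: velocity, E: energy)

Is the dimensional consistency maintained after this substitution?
Yes

[v] = [L T^-1] and [√(2E/m)] = [L T^-1]. These match, so the substitution replaces a quantity by one of the same dimensions and the result p = √(2Em) has LHS [L M T^-1] vs RHS [L M T^-1] — still consistent.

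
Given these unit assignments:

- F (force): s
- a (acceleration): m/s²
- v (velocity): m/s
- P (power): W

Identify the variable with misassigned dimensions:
F

The variable F (force) should have units N, not s.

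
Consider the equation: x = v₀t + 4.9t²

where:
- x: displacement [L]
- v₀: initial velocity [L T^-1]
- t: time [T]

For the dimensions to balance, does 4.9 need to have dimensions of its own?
Yes

x has dimensions [L], while t² alone has dimensions [T^2]. For the equation to balance, the factor 4.9 must carry dimensions [L T^-2] — it is a dimensional constant (a numerical value of a physical quantity with its units suppressed), not a pure number.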